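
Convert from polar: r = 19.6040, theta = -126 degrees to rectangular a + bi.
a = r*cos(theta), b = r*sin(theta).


a = 19.6040*cos(-126°) = 19.6040*(-0.587785) = -11.5229
b = 19.6040*sin(-126°) = 19.6040*(-0.80902) = -15.8600

-11.5229 - 15.8600i


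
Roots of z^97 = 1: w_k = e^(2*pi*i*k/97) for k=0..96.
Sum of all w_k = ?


The sum of all 97th roots of unity is 0.
Geometric series: (1 - w^97)/(1 - w) = (1-1)/(1-w) = 0 since w^97 = 1, w ≠ 1.
Alternatively: coefficient of z^96 in z^97 - 1 is 0.

0


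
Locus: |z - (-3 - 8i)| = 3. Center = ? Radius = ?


|z - z0| = r is a circle with center z0 and radius r.
Center = (-3, -8), radius = 3

Circle with center (-3, -8) and radius 3


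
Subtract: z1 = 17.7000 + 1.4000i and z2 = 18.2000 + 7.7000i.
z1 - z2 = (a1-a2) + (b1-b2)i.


Real: 17.7 - 18.2 = -0.5
Imag: 1.4 - 7.7 = -6.3

-0.5000 - 6.3000i


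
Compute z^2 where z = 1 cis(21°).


r^2 = 1^2 = 1
n*theta = 2*21° = 42° = 42° (mod 360)
a = 1*cos(42°) = 0.7431
b = 1*sin(42°) = 0.6691

1 cis(42°) = 0.7431 + 0.6691i


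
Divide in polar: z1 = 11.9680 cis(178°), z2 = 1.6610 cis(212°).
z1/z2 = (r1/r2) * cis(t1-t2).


r = 11.9680 / 1.6610 = 7.2053
theta = 178° - 212° = -34° = 326° (mod 360)

7.2053 cis(326°)


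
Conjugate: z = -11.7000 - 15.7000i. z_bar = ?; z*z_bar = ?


z_bar = -11.7000 + 15.7000i
z*z_bar = (-11.7)^2 + (-15.7)^2 = 136.89 + 246.49 = 383.38

z_bar = -11.7000 + 15.7000i, z*z_bar = 383.38


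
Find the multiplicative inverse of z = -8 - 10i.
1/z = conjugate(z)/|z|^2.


|z|^2 = 64+100 = 164
1/z = (-8 + 10i)/164

1/z = -0.0488 + 0.0610i


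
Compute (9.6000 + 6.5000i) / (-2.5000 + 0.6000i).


Conjugate of z2 = -2.5000 - 0.6000i
Numerator: (9.6000 + 6.5000i)(-2.5000 - 0.6000i) = -20.1000 - 22.0100i
Denominator: (-2.5)^2 + 0.6^2 = 6.61
Result = (-20.1000 - 22.0100i)/6.61

-3.0408 - 3.3298i


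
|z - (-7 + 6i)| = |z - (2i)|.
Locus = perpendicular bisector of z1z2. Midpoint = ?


Equal distances means the locus is the perpendicular bisector of z1 and z2.
Midpoint = ((-7+0)/2, (6+2)/2) = (-3.5000, 4.0000)

Perpendicular bisector through (-3.5000, 4.0000)


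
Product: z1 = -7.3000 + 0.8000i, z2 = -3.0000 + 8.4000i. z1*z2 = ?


Real = -7.3*(-3) - 0.8*8.4 = 21.9 - 6.72 = 15.18
Imag = -7.3*8.4 - (3)*0.8 = -61.32 - (2.4) = -63.72

15.1800 - 63.7200i


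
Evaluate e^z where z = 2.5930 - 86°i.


e^2.5930 = 13.36982
cos(-86°) = 0.069756
sin(-86°) = -0.997564
Real = 13.36982*0.069756 = 0.9326
Imag = 13.36982*(-0.997564) = -13.3373

0.9326 - 13.3373i


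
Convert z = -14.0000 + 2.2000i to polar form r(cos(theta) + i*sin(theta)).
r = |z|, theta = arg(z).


r = sqrt(196+4.84) = sqrt(200.84) = 14.1718
theta = atan2(2.2, -14) = 171.0694 degrees

r = 14.1718, theta = 171.0694 degrees


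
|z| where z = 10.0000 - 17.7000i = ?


|z| = sqrt(10^2 + (-17.7)^2) = sqrt(100 + 313.29) = sqrt(413.29) = 20.3295

|z| = 20.3295


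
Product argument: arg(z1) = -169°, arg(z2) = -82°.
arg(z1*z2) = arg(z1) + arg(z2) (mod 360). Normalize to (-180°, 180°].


arg(z1*z2) = -169° - 82° = -251°
Normalized to (-180°, 180°]: 109°

109°


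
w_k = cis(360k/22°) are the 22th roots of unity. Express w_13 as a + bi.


Angle = 360*13/22 = 212.7273°
a = cos(212.7273°) = -0.8413
b = sin(212.7273°) = -0.5406

-0.8413 - 0.5406i


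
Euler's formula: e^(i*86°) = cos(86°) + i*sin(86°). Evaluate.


cos(86°) = 0.0698
sin(86°) = 0.9976

e^(i*86°) = 0.0698 + 0.9976i


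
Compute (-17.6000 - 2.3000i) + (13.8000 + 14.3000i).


Real: -17.6 + 13.8 = -3.8
Imag: -2.3 + 14.3 = 12

-3.8000 + 12.0000i


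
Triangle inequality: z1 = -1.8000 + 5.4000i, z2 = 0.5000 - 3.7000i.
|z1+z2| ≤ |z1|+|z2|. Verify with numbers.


|z1| = sqrt((-1.8)^2 + 5.4^2) = sqrt(32.4) = 5.6921
|z2| = sqrt(0.5^2 + (-3.7)^2) = sqrt(13.94) = 3.7336
z1+z2 = -1.3000 + 1.7000i
|z1+z2| = sqrt(4.58) = 2.1401
|z1|+|z2| = 5.6921 + 3.7336 = 9.4257

|z1+z2| = 2.1401 ≤ |z1|+|z2| = 9.4257 (verified)


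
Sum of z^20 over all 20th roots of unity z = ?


The roots are w_k = w^k with w = e^(2*pi*i/20), and (w^k)^20 = (w^20)^k.
So S = 1 + u + u^2 + ... + u^(19) with u = w^20.
20 = 1*20 + 0, so 20 is a multiple of 20 and u = (w^20)^1 = 1.
Every one of the 20 terms equals 1: S = 20

S = 20


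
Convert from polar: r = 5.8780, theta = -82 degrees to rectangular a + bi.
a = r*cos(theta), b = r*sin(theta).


a = 5.8780*cos(-82°) = 5.8780*0.139173 = 0.8181
b = 5.8780*sin(-82°) = 5.8780*(-0.99027) = -5.8208

0.8181 - 5.8208i


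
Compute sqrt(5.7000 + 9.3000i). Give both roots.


|z| = sqrt(32.49+86.49) = 10.9078
sqrt((|z|+a)/2) = sqrt((10.9078+5.7)/2) = sqrt(8.3039) = 2.8816
sqrt((|z|-a)/2) = sqrt((10.9078-5.7)/2) = sqrt(2.6039) = 1.6137

±(2.8816 + 1.6137i) i.e. 2.8816 + 1.6137i and -2.8816 - 1.6137i


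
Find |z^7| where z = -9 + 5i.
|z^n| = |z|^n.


|z| = sqrt(81+25) = sqrt(106) = 10.2956
|z^7| = |z|^7 = (sqrt(106))^7 = 106^3 * sqrt(106) = 1191016*sqrt(106)

|z^7| = 1191016*sqrt(106) ≈ 12262260.2280


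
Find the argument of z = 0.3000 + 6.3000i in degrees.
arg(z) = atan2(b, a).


Re = 0.3, Im = 6.3
arg = atan2(6.3, 0.3) = 87.2737 degrees

arg(z) = 87.2737 degrees


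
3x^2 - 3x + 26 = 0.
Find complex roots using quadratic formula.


disc = (-3)^2 - 4*3*26 = 9 - 312 = -303
sqrt(|disc|) = sqrt(303) = 17.4069
Real part = 3/(2*3) = 0.5000
Imag part = 17.4069/(2*3) = 2.9011

0.5000 ± 2.9011i


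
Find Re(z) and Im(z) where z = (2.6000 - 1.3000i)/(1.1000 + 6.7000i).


Multiply by conjugate: (2.6000 - 1.3000i)(1.1000 - 6.7000i) / (1.1^2 + 6.7^2)
Numerator real = 2.6*1.1 - (1.3)*6.7 = -5.85
Numerator imag = -1.3*1.1 - 2.6*6.7 = -18.85
Denominator = 46.1
Re(z) = -5.85/46.1 = -0.1269
Im(z) = -18.85/46.1 = -0.4089

Re(z) = -0.1269, Im(z) = -0.4089


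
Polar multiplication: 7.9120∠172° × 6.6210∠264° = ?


r = 7.9120 * 6.6210 = 52.3854
theta = 172° + 264° = 436° = 76° (mod 360)

52.3854 cis(76°)


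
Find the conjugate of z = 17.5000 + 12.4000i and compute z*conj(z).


z_bar = 17.5000 - 12.4000i
z*z_bar = 17.5^2 + 12.4^2 = 306.25 + 153.76 = 460.01

z_bar = 17.5000 - 12.4000i, z*z_bar = 460.01


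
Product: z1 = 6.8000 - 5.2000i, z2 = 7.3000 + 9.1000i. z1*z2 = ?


Real = 6.8*7.3 - (-5.2)*9.1 = 49.64 - (-47.32) = 96.96
Imag = 6.8*9.1 + 7.3*(-5.2) = 61.88 - (37.96) = 23.92

96.9600 + 23.9200i


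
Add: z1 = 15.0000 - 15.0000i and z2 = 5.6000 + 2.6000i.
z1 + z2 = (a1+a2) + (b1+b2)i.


Real: 15 + 5.6 = 20.6
Imag: -15 + 2.6 = -12.4

20.6000 - 12.4000i


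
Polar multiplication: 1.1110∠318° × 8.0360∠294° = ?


r = 1.1110 * 8.0360 = 8.9280
theta = 318° + 294° = 612° = 252° (mod 360)

8.9280 cis(252°)


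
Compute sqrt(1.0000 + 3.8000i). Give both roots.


|z| = sqrt(1+14.44) = 3.9294
sqrt((|z|+a)/2) = sqrt((3.9294+1)/2) = sqrt(2.4647) = 1.5699
sqrt((|z|-a)/2) = sqrt((3.9294-1)/2) = sqrt(1.4647) = 1.2102

±(1.5699 + 1.2102i) i.e. 1.5699 + 1.2102i and -1.5699 - 1.2102i


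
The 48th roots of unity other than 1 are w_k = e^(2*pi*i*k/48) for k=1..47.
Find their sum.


With w = e^(2*pi*i/48), all 48 of the 48th roots of unity w^0 = 1, w, ..., w^(47) sum to 0: 1 + w + ... + w^(47) = (1 - w^48)/(1 - w) = 0 since w^48 = 1, w ≠ 1.
Removing the root 1: w + w^2 + ... + w^(47) = 0 - 1 = -1

Sum = -1


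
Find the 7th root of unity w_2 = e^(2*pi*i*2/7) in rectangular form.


Angle = 360*2/7 = 102.8571°
a = cos(102.8571°) = -0.2225
b = sin(102.8571°) = 0.9749

-0.2225 + 0.9749i


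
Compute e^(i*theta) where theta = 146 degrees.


cos(146°) = -0.8290
sin(146°) = 0.5592

e^(i*146°) = -0.8290 + 0.5592i


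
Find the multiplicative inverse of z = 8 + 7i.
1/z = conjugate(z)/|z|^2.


|z|^2 = 64+49 = 113
1/z = (8 - 7i)/113

1/z = 0.0708 - 0.0619i


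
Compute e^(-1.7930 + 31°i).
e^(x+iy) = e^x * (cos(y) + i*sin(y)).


e^-1.7930 = 0.1665
cos(31°) = 0.8572
sin(31°) = 0.515
Real = 0.1665*0.8572 = 0.1427
Imag = 0.1665*0.515 = 0.0857

0.1427 + 0.0857i


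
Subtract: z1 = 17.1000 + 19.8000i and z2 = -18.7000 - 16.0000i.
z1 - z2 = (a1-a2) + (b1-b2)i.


Real: 17.1 + 18.7 = 35.8
Imag: 19.8 + 16 = 35.8

35.8000 + 35.8000i


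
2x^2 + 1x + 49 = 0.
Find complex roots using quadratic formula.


disc = 1^2 - 4*2*49 = 1 - 392 = -391
sqrt(|disc|) = sqrt(391) = 19.7737
Real part = -1/(2*2) = -0.2500
Imag part = 19.7737/(2*2) = 4.9434

-0.2500 ± 4.9434i


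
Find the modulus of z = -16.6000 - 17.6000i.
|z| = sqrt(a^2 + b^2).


|z| = sqrt((-16.6)^2 + (-17.6)^2) = sqrt(275.56 + 309.76) = sqrt(585.32) = 24.1934

|z| = 24.1934


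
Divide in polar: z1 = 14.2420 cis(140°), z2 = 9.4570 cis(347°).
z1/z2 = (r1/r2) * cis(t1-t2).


r = 14.2420 / 9.4570 = 1.5060
theta = 140° - 347° = -207° = 153° (mod 360)

1.5060 cis(153°)


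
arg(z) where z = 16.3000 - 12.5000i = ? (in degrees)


Re = 16.3, Im = -12.5
arg = atan2(-12.5, 16.3) = -37.4836 degrees

arg(z) = -37.4836 degrees


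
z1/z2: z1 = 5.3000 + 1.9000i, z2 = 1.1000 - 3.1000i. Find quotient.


Conjugate of z2 = 1.1000 + 3.1000i
Numerator: (5.3000 + 1.9000i)(1.1000 + 3.1000i) = -0.0600 + 18.5200i
Denominator: 1.1^2 + (-3.1)^2 = 10.82
Result = (-0.0600 + 18.5200i)/10.82

-0.0055 + 1.7116i


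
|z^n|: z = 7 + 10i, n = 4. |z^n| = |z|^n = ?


|z| = sqrt(49+100) = sqrt(149) = 12.2066
|z^4| = |z|^4 = (sqrt(149))^4 = 149^2 = 22201

|z^4| = 22201


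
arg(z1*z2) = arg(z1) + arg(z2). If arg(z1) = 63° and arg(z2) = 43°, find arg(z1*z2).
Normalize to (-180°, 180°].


arg(z1*z2) = 63° + 43° = 106°
Normalized to (-180°, 180°]: 106°

106°


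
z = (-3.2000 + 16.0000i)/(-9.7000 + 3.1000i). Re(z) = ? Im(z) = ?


Multiply by conjugate: (-3.2000 + 16.0000i)(-9.7000 - 3.1000i) / ((-9.7)^2 + 3.1^2)
Numerator real = -3.2*(-9.7) + 16*3.1 = 80.64
Numerator imag = 16*(-9.7) - (-3.2)*3.1 = -145.28
Denominator = 103.7
Re(z) = 80.64/103.7 = 0.7776
Im(z) = -145.28/103.7 = -1.4010

Re(z) = 0.7776, Im(z) = -1.4010


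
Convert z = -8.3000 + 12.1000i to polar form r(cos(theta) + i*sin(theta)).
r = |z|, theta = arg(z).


r = sqrt(68.89+146.41) = sqrt(215.3) = 14.6731
theta = atan2(12.1, -8.3) = 124.4482 degrees

r = 14.6731, theta = 124.4482 degrees


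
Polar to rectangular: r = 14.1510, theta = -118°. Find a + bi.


a = 14.1510*cos(-118°) = 14.1510*(-0.46947) = -6.6435
b = 14.1510*sin(-118°) = 14.1510*(-0.88295) = -12.4946

-6.6435 - 12.4946i


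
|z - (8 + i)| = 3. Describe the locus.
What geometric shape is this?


|z - z0| = r is a circle with center z0 and radius r.
Center = (8, 1), radius = 3

Circle with center (8, 1) and radius 3


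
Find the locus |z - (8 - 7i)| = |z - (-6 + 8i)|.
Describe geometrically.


Equal distances means the locus is the perpendicular bisector of z1 and z2.
Midpoint = ((8+(-6))/2, (-7+8)/2) = (1.0000, 0.5000)

Perpendicular bisector through (1.0000, 0.5000)


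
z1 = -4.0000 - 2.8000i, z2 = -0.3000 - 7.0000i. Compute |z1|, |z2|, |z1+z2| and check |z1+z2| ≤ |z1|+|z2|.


|z1| = sqrt((-4)^2 + (-2.8)^2) = sqrt(23.84) = 4.8826
|z2| = sqrt((-0.3)^2 + (-7)^2) = sqrt(49.09) = 7.0064
z1+z2 = -4.3000 - 9.8000i
|z1+z2| = sqrt(114.53) = 10.7019
|z1|+|z2| = 4.8826 + 7.0064 = 11.8890

|z1+z2| = 10.7019 ≤ |z1|+|z2| = 11.8890 (verified)


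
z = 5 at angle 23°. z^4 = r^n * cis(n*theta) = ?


r^4 = 5^4 = 625
n*theta = 4*23° = 92° = 92° (mod 360)
a = 625*cos(92°) = -21.8122
b = 625*sin(92°) = 624.6193

625 cis(92°) = -21.8122 + 624.6193i


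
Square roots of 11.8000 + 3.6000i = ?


|z| = sqrt(139.24+12.96) = 12.3369
sqrt((|z|+a)/2) = sqrt((12.3369+11.8)/2) = sqrt(12.0685) = 3.4740
sqrt((|z|-a)/2) = sqrt((12.3369-11.8)/2) = sqrt(0.2685) = 0.5181

±(3.4740 + 0.5181i) i.e. 3.4740 + 0.5181i and -3.4740 - 0.5181i


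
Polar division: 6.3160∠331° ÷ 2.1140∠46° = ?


r = 6.3160 / 2.1140 = 2.9877
theta = 331° - 46° = 285° = 285° (mod 360)

2.9877 cis(285°)


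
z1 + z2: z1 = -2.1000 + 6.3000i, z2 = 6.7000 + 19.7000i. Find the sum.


Real: -2.1 + 6.7 = 4.6
Imag: 6.3 + 19.7 = 26

4.6000 + 26.0000i


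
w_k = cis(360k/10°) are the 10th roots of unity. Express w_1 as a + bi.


Angle = 360*1/10 = 36°
a = cos(36°) = 0.8090
b = sin(36°) = 0.5878

0.8090 + 0.5878i


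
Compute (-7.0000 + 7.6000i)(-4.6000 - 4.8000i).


Real = -7*(-4.6) - 7.6*(-4.8) = 32.2 - (-36.48) = 68.68
Imag = -7*(-4.8) - (4.6)*7.6 = 33.6 - (34.96) = -1.36

68.6800 - 1.3600i


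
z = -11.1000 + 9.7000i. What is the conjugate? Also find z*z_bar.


z_bar = -11.1000 - 9.7000i
z*z_bar = (-11.1)^2 + 9.7^2 = 123.21 + 94.09 = 217.3

z_bar = -11.1000 - 9.7000i, z*z_bar = 217.3


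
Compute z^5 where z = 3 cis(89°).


r^5 = 3^5 = 243
n*theta = 5*89° = 445° = 85° (mod 360)
a = 243*cos(85°) = 21.1788
b = 243*sin(85°) = 242.0753

243 cis(85°) = 21.1788 + 242.0753i


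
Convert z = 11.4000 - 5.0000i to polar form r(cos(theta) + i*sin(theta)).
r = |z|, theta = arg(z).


r = sqrt(129.96+25) = sqrt(154.96) = 12.4483
theta = atan2(-5, 11.4) = -23.6821 degrees

r = 12.4483, theta = -23.6821 degrees


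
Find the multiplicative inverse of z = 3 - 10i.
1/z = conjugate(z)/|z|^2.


|z|^2 = 9+100 = 109
1/z = (3 + 10i)/109

1/z = 0.0275 + 0.0917i


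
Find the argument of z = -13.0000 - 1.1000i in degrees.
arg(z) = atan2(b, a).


Re = -13, Im = -1.1
arg = atan2(-1.1, -13) = -175.1634 degrees

arg(z) = -175.1634 degrees


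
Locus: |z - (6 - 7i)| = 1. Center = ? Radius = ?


|z - z0| = r is a circle with center z0 and radius r.
Center = (6, -7), radius = 1

Circle with center (6, -7) and radius 1


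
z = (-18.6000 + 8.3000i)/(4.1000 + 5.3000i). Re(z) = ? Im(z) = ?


Multiply by conjugate: (-18.6000 + 8.3000i)(4.1000 - 5.3000i) / (4.1^2 + 5.3^2)
Numerator real = -18.6*4.1 + 8.3*5.3 = -32.27
Numerator imag = 8.3*4.1 - (-18.6)*5.3 = 132.61
Denominator = 44.9
Re(z) = -32.27/44.9 = -0.7187
Im(z) = 132.61/44.9 = 2.9535

Re(z) = -0.7187, Im(z) = 2.9535


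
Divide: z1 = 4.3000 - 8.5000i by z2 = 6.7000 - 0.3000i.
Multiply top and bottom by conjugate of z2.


Conjugate of z2 = 6.7000 + 0.3000i
Numerator: (4.3000 - 8.5000i)(6.7000 + 0.3000i) = 31.3600 - 55.6600i
Denominator: 6.7^2 + (-0.3)^2 = 44.98
Result = (31.3600 - 55.6600i)/44.98

0.6972 - 1.2374i


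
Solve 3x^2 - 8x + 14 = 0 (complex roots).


disc = (-8)^2 - 4*3*14 = 64 - 168 = -104
sqrt(|disc|) = sqrt(104) = 10.1980
Real part = 8/(2*3) = 1.3333
Imag part = 10.1980/(2*3) = 1.6997

1.3333 ± 1.6997i


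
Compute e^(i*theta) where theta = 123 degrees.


cos(123°) = -0.5446
sin(123°) = 0.8387

e^(i*123°) = -0.5446 + 0.8387i


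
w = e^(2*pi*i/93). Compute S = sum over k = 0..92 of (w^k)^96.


The roots are w_k = w^k with w = e^(2*pi*i/93), and (w^k)^96 = (w^96)^k.
So S = 1 + u + u^2 + ... + u^(92) with u = w^96.
96 = 1*93 + 3, so 96 is not a multiple of 93: u = (w^93)^1 * w^3 = w^3 ≠ 1 (w is a primitive 93th root), while u^93 = (w^93)^96 = 1.
Geometric series: S = (1 - u^93)/(1 - u) = (1 - 1)/(1 - u) = 0

S = 0


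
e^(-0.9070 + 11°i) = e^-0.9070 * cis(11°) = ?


e^-0.9070 = 0.4037
cos(11°) = 0.9816
sin(11°) = 0.1908
Real = 0.4037*0.9816 = 0.3963
Imag = 0.4037*0.1908 = 0.0770

0.3963 + 0.0770i


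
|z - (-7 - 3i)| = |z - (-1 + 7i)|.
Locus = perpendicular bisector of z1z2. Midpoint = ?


Equal distances means the locus is the perpendicular bisector of z1 and z2.
Midpoint = ((-7+(-1))/2, (-3+7)/2) = (-4.0000, 2.0000)

Perpendicular bisector through (-4.0000, 2.0000)


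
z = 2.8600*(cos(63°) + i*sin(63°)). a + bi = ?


a = 2.8600*cos(63°) = 2.8600*0.454 = 1.2984
b = 2.8600*sin(63°) = 2.8600*0.891 = 2.5483

1.2984 + 2.5483i


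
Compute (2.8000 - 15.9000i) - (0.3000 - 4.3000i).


Real: 2.8 - 0.3 = 2.5
Imag: -15.9 + 4.3 = -11.6

2.5000 - 11.6000i


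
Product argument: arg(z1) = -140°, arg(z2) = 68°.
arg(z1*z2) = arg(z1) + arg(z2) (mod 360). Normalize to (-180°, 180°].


arg(z1*z2) = -140° + 68° = -72°
Normalized to (-180°, 180°]: -72°

-72°


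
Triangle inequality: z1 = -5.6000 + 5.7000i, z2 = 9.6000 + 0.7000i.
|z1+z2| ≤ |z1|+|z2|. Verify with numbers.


|z1| = sqrt((-5.6)^2 + 5.7^2) = sqrt(63.85) = 7.9906
|z2| = sqrt(9.6^2 + 0.7^2) = sqrt(92.65) = 9.6255
z1+z2 = 4.0000 + 6.4000i
|z1+z2| = sqrt(56.96) = 7.5472
|z1|+|z2| = 7.9906 + 9.6255 = 17.6161

|z1+z2| = 7.5472 ≤ |z1|+|z2| = 17.6161 (verified)


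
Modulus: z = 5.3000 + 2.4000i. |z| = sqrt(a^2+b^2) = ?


|z| = sqrt(5.3^2 + 2.4^2) = sqrt(28.09 + 5.76) = sqrt(33.85) = 5.8181

|z| = 5.8181


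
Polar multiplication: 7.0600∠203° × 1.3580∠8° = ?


r = 7.0600 * 1.3580 = 9.5875
theta = 203° + 8° = 211° = 211° (mod 360)

9.5875 cis(211°)


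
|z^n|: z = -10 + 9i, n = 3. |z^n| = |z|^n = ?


|z| = sqrt(100+81) = sqrt(181) = 13.4536
|z^3| = |z|^3 = (sqrt(181))^3 = 181*sqrt(181)

|z^3| = 181*sqrt(181) ≈ 2435.1060


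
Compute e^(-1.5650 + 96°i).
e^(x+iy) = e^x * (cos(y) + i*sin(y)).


e^-1.5650 = 0.2091
cos(96°) = -0.1045
sin(96°) = 0.9945
Real = 0.2091*(-0.1045) = -0.0219
Imag = 0.2091*0.9945 = 0.2079

-0.0219 + 0.2079i


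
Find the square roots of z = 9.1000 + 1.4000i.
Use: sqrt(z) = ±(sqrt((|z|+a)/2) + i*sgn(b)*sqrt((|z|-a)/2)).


|z| = sqrt(82.81+1.96) = 9.2071
sqrt((|z|+a)/2) = sqrt((9.2071+9.1)/2) = sqrt(9.1535) = 3.0255
sqrt((|z|-a)/2) = sqrt((9.2071-9.1)/2) = sqrt(0.0535) = 0.2314

±(3.0255 + 0.2314i) i.e. 3.0255 + 0.2314i and -3.0255 - 0.2314i


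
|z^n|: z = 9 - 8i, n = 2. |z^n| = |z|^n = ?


|z| = sqrt(81+64) = sqrt(145) = 12.0416
|z^2| = |z|^2 = (sqrt(145))^2 = 145

|z^2| = 145


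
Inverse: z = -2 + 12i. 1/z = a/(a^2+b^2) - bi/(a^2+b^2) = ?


|z|^2 = 4+144 = 148
1/z = (-2 - 12i)/148

1/z = -0.0135 - 0.0811i


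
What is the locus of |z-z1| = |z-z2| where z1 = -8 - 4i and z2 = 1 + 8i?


Equal distances means the locus is the perpendicular bisector of z1 and z2.
Midpoint = ((-8+1)/2, (-4+8)/2) = (-3.5000, 2.0000)

Perpendicular bisector through (-3.5000, 2.0000)


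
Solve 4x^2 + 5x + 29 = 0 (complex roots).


disc = 5^2 - 4*4*29 = 25 - 464 = -439
sqrt(|disc|) = sqrt(439) = 20.9523
Real part = -5/(2*4) = -0.6250
Imag part = 20.9523/(2*4) = 2.6190

-0.6250 ± 2.6190i


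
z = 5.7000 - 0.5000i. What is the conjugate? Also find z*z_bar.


z_bar = 5.7000 + 0.5000i
z*z_bar = 5.7^2 + (-0.5)^2 = 32.49 + 0.25 = 32.74

z_bar = 5.7000 + 0.5000i, z*z_bar = 32.74


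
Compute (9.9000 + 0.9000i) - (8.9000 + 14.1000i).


Real: 9.9 - 8.9 = 1
Imag: 0.9 - 14.1 = -13.2

1.0000 - 13.2000i


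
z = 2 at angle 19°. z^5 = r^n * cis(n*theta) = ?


r^5 = 2^5 = 32
n*theta = 5*19° = 95° = 95° (mod 360)
a = 32*cos(95°) = -2.7890
b = 32*sin(95°) = 31.8782

32 cis(95°) = -2.7890 + 31.8782i


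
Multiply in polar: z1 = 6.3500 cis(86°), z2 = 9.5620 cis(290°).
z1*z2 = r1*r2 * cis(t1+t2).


r = 6.3500 * 9.5620 = 60.7187
theta = 86° + 290° = 376° = 16° (mod 360)

60.7187 cis(16°)


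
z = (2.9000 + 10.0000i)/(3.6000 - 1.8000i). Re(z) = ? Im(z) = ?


Multiply by conjugate: (2.9000 + 10.0000i)(3.6000 + 1.8000i) / (3.6^2 + (-1.8)^2)
Numerator real = 2.9*3.6 + 10*(-1.8) = -7.56
Numerator imag = 10*3.6 - 2.9*(-1.8) = 41.22
Denominator = 16.2
Re(z) = -7.56/16.2 = -0.4667
Im(z) = 41.22/16.2 = 2.5444

Re(z) = -0.4667, Im(z) = 2.5444


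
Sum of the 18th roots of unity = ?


The sum of all 18th roots of unity is 0.
Geometric series: (1 - w^18)/(1 - w) = (1-1)/(1-w) = 0 since w^18 = 1, w ≠ 1.
Alternatively: coefficient of z^17 in z^18 - 1 is 0.

0


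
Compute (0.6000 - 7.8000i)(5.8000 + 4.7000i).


Real = 0.6*5.8 - (-7.8)*4.7 = 3.48 - (-36.66) = 40.14
Imag = 0.6*4.7 + 5.8*(-7.8) = 2.82 - (45.24) = -42.42

40.1400 - 42.4200i


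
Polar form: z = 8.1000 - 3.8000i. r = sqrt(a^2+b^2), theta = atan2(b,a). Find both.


r = sqrt(65.61+14.44) = sqrt(80.05) = 8.9471
theta = atan2(-3.8, 8.1) = -25.1330 degrees

r = 8.9471, theta = -25.1330 degrees


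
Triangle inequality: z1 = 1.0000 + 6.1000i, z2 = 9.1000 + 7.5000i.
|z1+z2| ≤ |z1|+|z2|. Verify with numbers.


|z1| = sqrt(1^2 + 6.1^2) = sqrt(38.21) = 6.1814
|z2| = sqrt(9.1^2 + 7.5^2) = sqrt(139.06) = 11.7924
z1+z2 = 10.1000 + 13.6000i
|z1+z2| = sqrt(286.97) = 16.9402
|z1|+|z2| = 6.1814 + 11.7924 = 17.9738

|z1+z2| = 16.9402 ≤ |z1|+|z2| = 17.9738 (verified)


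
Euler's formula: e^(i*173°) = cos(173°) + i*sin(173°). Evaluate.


cos(173°) = -0.9925
sin(173°) = 0.1219

e^(i*173°) = -0.9925 + 0.1219i


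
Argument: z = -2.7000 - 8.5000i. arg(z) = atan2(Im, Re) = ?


Re = -2.7, Im = -8.5
arg = atan2(-8.5, -2.7) = -107.6223 degrees

arg(z) = -107.6223 degrees


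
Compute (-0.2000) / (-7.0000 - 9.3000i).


Conjugate of z2 = -7.0000 + 9.3000i
Numerator: (-0.2000)(-7.0000 + 9.3000i) = 1.4000 - 1.8600i
Denominator: (-7)^2 + (-9.3)^2 = 135.49
Result = (1.4000 - 1.8600i)/135.49

0.0103 - 0.0137i


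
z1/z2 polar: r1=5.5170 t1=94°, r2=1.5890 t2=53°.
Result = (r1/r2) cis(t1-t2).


r = 5.5170 / 1.5890 = 3.4720
theta = 94° - 53° = 41° = 41° (mod 360)

3.4720 cis(41°)


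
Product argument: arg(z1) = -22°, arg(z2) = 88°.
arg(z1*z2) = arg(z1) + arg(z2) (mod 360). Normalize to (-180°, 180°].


arg(z1*z2) = -22° + 88° = 66°
Normalized to (-180°, 180°]: 66°

66°


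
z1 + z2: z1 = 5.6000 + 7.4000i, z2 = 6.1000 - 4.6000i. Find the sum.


Real: 5.6 + 6.1 = 11.7
Imag: 7.4 - 4.6 = 2.8

11.7000 + 2.8000i


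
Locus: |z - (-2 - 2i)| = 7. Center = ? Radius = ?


|z - z0| = r is a circle with center z0 and radius r.
Center = (-2, -2), radius = 7

Circle with center (-2, -2) and radius 7


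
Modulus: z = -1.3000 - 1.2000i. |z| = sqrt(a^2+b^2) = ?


|z| = sqrt((-1.3)^2 + (-1.2)^2) = sqrt(1.69 + 1.44) = sqrt(3.13) = 1.7692

|z| = 1.7692


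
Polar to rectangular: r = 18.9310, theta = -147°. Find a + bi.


a = 18.9310*cos(-147°) = 18.9310*(-0.83867) = -15.8769
b = 18.9310*sin(-147°) = 18.9310*(-0.54464) = -10.3106

-15.8769 - 10.3106i


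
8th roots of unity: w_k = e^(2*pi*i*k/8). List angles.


The 8th roots of unity are cis(360k/8°) for k=0..7
Angle step = 360/8 = 45°
Primitive root: cis(45°)
Primitive root = 0.7071 + 0.7071i

8 roots at angles: 0°, 45°, 90°, 135°, 180°, 225°, 270°, 315°


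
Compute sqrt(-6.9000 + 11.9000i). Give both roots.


|z| = sqrt(47.61+141.61) = 13.7557
sqrt((|z|+a)/2) = sqrt((13.7557+(-6.9))/2) = sqrt(3.4279) = 1.8514
sqrt((|z|-a)/2) = sqrt((13.7557-(-6.9))/2) = sqrt(10.3279) = 3.2137

±(1.8514 + 3.2137i) i.e. 1.8514 + 3.2137i and -1.8514 - 3.2137i


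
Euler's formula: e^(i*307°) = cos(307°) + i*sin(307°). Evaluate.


cos(307°) = 0.6018
sin(307°) = -0.7986

e^(i*307°) = 0.6018 - 0.7986i


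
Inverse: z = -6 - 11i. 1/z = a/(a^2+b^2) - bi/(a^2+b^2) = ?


|z|^2 = 36+121 = 157
1/z = (-6 + 11i)/157

1/z = -0.0382 + 0.0701i


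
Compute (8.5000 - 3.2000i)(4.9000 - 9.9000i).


Real = 8.5*4.9 - (-3.2)*(-9.9) = 41.65 - 31.68 = 9.97
Imag = 8.5*(-9.9) + 4.9*(-3.2) = -84.15 - (15.68) = -99.83

9.9700 - 99.8300i


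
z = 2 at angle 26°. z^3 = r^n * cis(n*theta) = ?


r^3 = 2^3 = 8
n*theta = 3*26° = 78° = 78° (mod 360)
a = 8*cos(78°) = 1.6633
b = 8*sin(78°) = 7.8252

8 cis(78°) = 1.6633 + 7.8252i


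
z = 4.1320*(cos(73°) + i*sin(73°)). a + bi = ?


a = 4.1320*cos(73°) = 4.1320*0.29237 = 1.2081
b = 4.1320*sin(73°) = 4.1320*0.956305 = 3.9515

1.2081 + 3.9515i


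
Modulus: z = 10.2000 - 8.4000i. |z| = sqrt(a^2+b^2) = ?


|z| = sqrt(10.2^2 + (-8.4)^2) = sqrt(104.04 + 70.56) = sqrt(174.6) = 13.2136

|z| = 13.2136


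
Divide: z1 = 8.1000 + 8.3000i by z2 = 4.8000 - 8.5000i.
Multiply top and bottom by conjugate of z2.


Conjugate of z2 = 4.8000 + 8.5000i
Numerator: (8.1000 + 8.3000i)(4.8000 + 8.5000i) = -31.6700 + 108.6900i
Denominator: 4.8^2 + (-8.5)^2 = 95.29
Result = (-31.6700 + 108.6900i)/95.29

-0.3324 + 1.1406i


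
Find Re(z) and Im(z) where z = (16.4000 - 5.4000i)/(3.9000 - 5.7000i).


Multiply by conjugate: (16.4000 - 5.4000i)(3.9000 + 5.7000i) / (3.9^2 + (-5.7)^2)
Numerator real = 16.4*3.9 - (5.4)*(-5.7) = 94.74
Numerator imag = -5.4*3.9 - 16.4*(-5.7) = 72.42
Denominator = 47.7
Re(z) = 94.74/47.7 = 1.9862
Im(z) = 72.42/47.7 = 1.5182

Re(z) = 1.9862, Im(z) = 1.5182


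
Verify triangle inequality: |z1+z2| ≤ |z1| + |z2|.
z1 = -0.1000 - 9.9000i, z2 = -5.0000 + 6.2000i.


|z1| = sqrt((-0.1)^2 + (-9.9)^2) = sqrt(98.02) = 9.9005
|z2| = sqrt((-5)^2 + 6.2^2) = sqrt(63.44) = 7.9649
z1+z2 = -5.1000 - 3.7000i
|z1+z2| = sqrt(39.7) = 6.3008
|z1|+|z2| = 9.9005 + 7.9649 = 17.8654

|z1+z2| = 6.3008 ≤ |z1|+|z2| = 17.8654 (verified)


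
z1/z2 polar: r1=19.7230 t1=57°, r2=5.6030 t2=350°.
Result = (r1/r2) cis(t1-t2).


r = 19.7230 / 5.6030 = 3.5201
theta = 57° - 350° = -293° = 67° (mod 360)

3.5201 cis(67°)


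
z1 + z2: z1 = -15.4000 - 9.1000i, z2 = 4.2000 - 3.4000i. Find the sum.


Real: -15.4 + 4.2 = -11.2
Imag: -9.1 - 3.4 = -12.5

-11.2000 - 12.5000i


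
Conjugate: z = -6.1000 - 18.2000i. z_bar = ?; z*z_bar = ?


z_bar = -6.1000 + 18.2000i
z*z_bar = (-6.1)^2 + (-18.2)^2 = 37.21 + 331.24 = 368.45

z_bar = -6.1000 + 18.2000i, z*z_bar = 368.45


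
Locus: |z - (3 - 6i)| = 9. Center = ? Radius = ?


|z - z0| = r is a circle with center z0 and radius r.
Center = (3, -6), radius = 9

Circle with center (3, -6) and radius 9


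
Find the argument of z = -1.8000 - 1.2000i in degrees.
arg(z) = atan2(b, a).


Re = -1.8, Im = -1.2
arg = atan2(-1.2, -1.8) = -146.3099 degrees

arg(z) = -146.3099 degrees


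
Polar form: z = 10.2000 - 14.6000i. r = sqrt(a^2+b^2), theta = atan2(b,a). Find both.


r = sqrt(104.04+213.16) = sqrt(317.2) = 17.8101
theta = atan2(-14.6, 10.2) = -55.0607 degrees

r = 17.8101, theta = -55.0607 degrees


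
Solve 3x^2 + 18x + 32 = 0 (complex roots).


disc = 18^2 - 4*3*32 = 324 - 384 = -60
sqrt(|disc|) = sqrt(60) = 7.7460
Real part = -18/(2*3) = -3.0000
Imag part = 7.7460/(2*3) = 1.2910

-3.0000 ± 1.2910i


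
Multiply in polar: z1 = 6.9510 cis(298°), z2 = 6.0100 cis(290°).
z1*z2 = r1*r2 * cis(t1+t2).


r = 6.9510 * 6.0100 = 41.7755
theta = 298° + 290° = 588° = 228° (mod 360)

41.7755 cis(228°)


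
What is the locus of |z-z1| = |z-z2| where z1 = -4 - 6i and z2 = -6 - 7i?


Equal distances means the locus is the perpendicular bisector of z1 and z2.
Midpoint = ((-4+(-6))/2, (-6+(-7))/2) = (-5.0000, -6.5000)

Perpendicular bisector through (-5.0000, -6.5000)


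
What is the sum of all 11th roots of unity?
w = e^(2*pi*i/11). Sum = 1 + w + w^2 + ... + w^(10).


The sum of all 11th roots of unity is 0.
Geometric series: (1 - w^11)/(1 - w) = (1-1)/(1-w) = 0 since w^11 = 1, w ≠ 1.
Alternatively: coefficient of z^10 in z^11 - 1 is 0.

0


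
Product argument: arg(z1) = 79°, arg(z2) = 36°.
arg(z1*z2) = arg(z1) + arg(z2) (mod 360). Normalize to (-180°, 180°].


arg(z1*z2) = 79° + 36° = 115°
Normalized to (-180°, 180°]: 115°

115°


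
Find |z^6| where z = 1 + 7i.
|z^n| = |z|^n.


|z| = sqrt(1+49) = sqrt(50) = 7.0711
|z^6| = |z|^6 = (sqrt(50))^6 = 50^3 = 125000

|z^6| = 125000


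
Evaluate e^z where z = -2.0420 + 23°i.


e^-2.0420 = 0.1298
cos(23°) = 0.9205
sin(23°) = 0.3907
Real = 0.1298*0.9205 = 0.1195
Imag = 0.1298*0.3907 = 0.0507

0.1195 + 0.0507i


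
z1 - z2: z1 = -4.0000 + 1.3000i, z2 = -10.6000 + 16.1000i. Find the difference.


Real: -4 + 10.6 = 6.6
Imag: 1.3 - 16.1 = -14.8

6.6000 - 14.8000i


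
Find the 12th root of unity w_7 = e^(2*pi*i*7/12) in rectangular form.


Angle = 360*7/12 = 210°
a = cos(210°) = -0.8660
b = sin(210°) = -0.5000

-0.8660 - 0.5000i


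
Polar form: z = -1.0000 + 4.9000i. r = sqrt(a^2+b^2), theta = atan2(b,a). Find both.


r = sqrt(1+24.01) = sqrt(25.01) = 5.0010
theta = atan2(4.9, -1) = 101.5346 degrees

r = 5.0010, theta = 101.5346 degrees


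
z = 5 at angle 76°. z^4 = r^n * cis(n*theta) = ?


r^4 = 5^4 = 625
n*theta = 4*76° = 304° = 304° (mod 360)
a = 625*cos(304°) = 349.4956
b = 625*sin(304°) = -518.1485

625 cis(304°) = 349.4956 - 518.1485i


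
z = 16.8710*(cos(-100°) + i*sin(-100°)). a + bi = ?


a = 16.8710*cos(-100°) = 16.8710*(-0.17365) = -2.9296
b = 16.8710*sin(-100°) = 16.8710*(-0.98481) = -16.6147

-2.9296 - 16.6147i


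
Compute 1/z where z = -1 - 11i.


|z|^2 = 1+121 = 122
1/z = (-1 + 11i)/122

1/z = -0.0082 + 0.0902i


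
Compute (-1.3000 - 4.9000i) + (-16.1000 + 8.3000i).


Real: -1.3 - 16.1 = -17.4
Imag: -4.9 + 8.3 = 3.4

-17.4000 + 3.4000i


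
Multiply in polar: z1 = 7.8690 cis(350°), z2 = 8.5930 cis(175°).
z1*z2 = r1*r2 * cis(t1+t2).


r = 7.8690 * 8.5930 = 67.6183
theta = 350° + 175° = 525° = 165° (mod 360)

67.6183 cis(165°)


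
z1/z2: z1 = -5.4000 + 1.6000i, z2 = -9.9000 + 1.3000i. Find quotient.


Conjugate of z2 = -9.9000 - 1.3000i
Numerator: (-5.4000 + 1.6000i)(-9.9000 - 1.3000i) = 55.5400 - 8.8200i
Denominator: (-9.9)^2 + 1.3^2 = 99.7
Result = (55.5400 - 8.8200i)/99.7

0.5571 - 0.0885i


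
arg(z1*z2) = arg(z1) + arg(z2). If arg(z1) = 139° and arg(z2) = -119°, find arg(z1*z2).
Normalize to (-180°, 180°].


arg(z1*z2) = 139° - 119° = 20°
Normalized to (-180°, 180°]: 20°

20°


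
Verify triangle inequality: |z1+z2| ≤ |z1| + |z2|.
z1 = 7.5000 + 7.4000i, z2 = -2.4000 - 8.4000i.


|z1| = sqrt(7.5^2 + 7.4^2) = sqrt(111.01) = 10.5361
|z2| = sqrt((-2.4)^2 + (-8.4)^2) = sqrt(76.32) = 8.7361
z1+z2 = 5.1000 - i
|z1+z2| = sqrt(27.01) = 5.1971
|z1|+|z2| = 10.5361 + 8.7361 = 19.2722

|z1+z2| = 5.1971 ≤ |z1|+|z2| = 19.2722 (verified)


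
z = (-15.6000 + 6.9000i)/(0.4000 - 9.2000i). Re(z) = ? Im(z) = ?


Multiply by conjugate: (-15.6000 + 6.9000i)(0.4000 + 9.2000i) / (0.4^2 + (-9.2)^2)
Numerator real = -15.6*0.4 + 6.9*(-9.2) = -69.72
Numerator imag = 6.9*0.4 - (-15.6)*(-9.2) = -140.76
Denominator = 84.8
Re(z) = -69.72/84.8 = -0.8222
Im(z) = -140.76/84.8 = -1.6599

Re(z) = -0.8222, Im(z) = -1.6599


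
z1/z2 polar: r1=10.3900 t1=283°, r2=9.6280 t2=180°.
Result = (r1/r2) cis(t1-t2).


r = 10.3900 / 9.6280 = 1.0791
theta = 283° - 180° = 103° = 103° (mod 360)

1.0791 cis(103°)


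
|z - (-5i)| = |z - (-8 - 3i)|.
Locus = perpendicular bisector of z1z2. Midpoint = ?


Equal distances means the locus is the perpendicular bisector of z1 and z2.
Midpoint = ((0+(-8))/2, (-5+(-3))/2) = (-4.0000, -4.0000)

Perpendicular bisector through (-4.0000, -4.0000)


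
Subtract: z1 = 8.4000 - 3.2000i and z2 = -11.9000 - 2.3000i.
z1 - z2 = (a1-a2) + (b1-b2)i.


Real: 8.4 + 11.9 = 20.3
Imag: -3.2 + 2.3 = -0.9

20.3000 - 0.9000i


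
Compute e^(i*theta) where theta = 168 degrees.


cos(168°) = -0.9781
sin(168°) = 0.2079

e^(i*168°) = -0.9781 + 0.2079i


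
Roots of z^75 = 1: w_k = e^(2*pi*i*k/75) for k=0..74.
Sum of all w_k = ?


The sum of all 75th roots of unity is 0.
Geometric series: (1 - w^75)/(1 - w) = (1-1)/(1-w) = 0 since w^75 = 1, w ≠ 1.
Alternatively: coefficient of z^74 in z^75 - 1 is 0.

0


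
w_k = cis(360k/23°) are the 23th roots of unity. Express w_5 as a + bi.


Angle = 360*5/23 = 78.2609°
a = cos(78.2609°) = 0.2035
b = sin(78.2609°) = 0.9791

0.2035 + 0.9791i


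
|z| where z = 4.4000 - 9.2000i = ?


|z| = sqrt(4.4^2 + (-9.2)^2) = sqrt(19.36 + 84.64) = sqrt(104) = 10.1980

|z| = 10.1980


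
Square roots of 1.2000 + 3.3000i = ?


|z| = sqrt(1.44+10.89) = 3.5114
sqrt((|z|+a)/2) = sqrt((3.5114+1.2)/2) = sqrt(2.3557) = 1.5348
sqrt((|z|-a)/2) = sqrt((3.5114-1.2)/2) = sqrt(1.1557) = 1.0750

±(1.5348 + 1.0750i) i.e. 1.5348 + 1.0750i and -1.5348 - 1.0750i


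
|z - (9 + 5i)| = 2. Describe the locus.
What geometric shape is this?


|z - z0| = r is a circle with center z0 and radius r.
Center = (9, 5), radius = 2

Circle with center (9, 5) and radius 2


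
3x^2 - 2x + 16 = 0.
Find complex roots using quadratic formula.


disc = (-2)^2 - 4*3*16 = 4 - 192 = -188
sqrt(|disc|) = sqrt(188) = 13.7113
Real part = 2/(2*3) = 0.3333
Imag part = 13.7113/(2*3) = 2.2852

0.3333 ± 2.2852i


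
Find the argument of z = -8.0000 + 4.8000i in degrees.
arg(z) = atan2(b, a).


Re = -8, Im = 4.8
arg = atan2(4.8, -8) = 149.0362 degrees

arg(z) = 149.0362 degrees


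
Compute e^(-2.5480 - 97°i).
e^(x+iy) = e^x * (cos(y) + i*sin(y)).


e^-2.5480 = 0.07824
cos(-97°) = -0.1219
sin(-97°) = -0.9925
Real = 0.07824*(-0.1219) = -0.0095
Imag = 0.07824*(-0.9925) = -0.0777

-0.0095 - 0.0777i


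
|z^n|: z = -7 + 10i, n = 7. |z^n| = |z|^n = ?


|z| = sqrt(49+100) = sqrt(149) = 12.2066
|z^7| = |z|^7 = (sqrt(149))^7 = 149^3 * sqrt(149) = 3307949*sqrt(149)

|z^7| = 3307949*sqrt(149) ≈ 40378663.4425


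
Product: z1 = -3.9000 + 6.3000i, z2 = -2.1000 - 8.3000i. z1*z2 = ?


Real = -3.9*(-2.1) - 6.3*(-8.3) = 8.19 - (-52.29) = 60.48
Imag = -3.9*(-8.3) - (2.1)*6.3 = 32.37 - (13.23) = 19.14

60.4800 + 19.1400i


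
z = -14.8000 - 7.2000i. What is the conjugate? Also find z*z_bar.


z_bar = -14.8000 + 7.2000i
z*z_bar = (-14.8)^2 + (-7.2)^2 = 219.04 + 51.84 = 270.88

z_bar = -14.8000 + 7.2000i, z*z_bar = 270.88


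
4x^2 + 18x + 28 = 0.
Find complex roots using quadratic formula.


disc = 18^2 - 4*4*28 = 324 - 448 = -124
sqrt(|disc|) = sqrt(124) = 11.1355
Real part = -18/(2*4) = -2.2500
Imag part = 11.1355/(2*4) = 1.3919

-2.2500 ± 1.3919i


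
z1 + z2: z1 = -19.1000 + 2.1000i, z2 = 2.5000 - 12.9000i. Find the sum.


Real: -19.1 + 2.5 = -16.6
Imag: 2.1 - 12.9 = -10.8

-16.6000 - 10.8000i


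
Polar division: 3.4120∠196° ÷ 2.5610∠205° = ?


r = 3.4120 / 2.5610 = 1.3323
theta = 196° - 205° = -9° = 351° (mod 360)

1.3323 cis(351°)


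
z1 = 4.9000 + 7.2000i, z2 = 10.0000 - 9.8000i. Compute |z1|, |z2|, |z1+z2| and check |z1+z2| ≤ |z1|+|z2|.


|z1| = sqrt(4.9^2 + 7.2^2) = sqrt(75.85) = 8.7092
|z2| = sqrt(10^2 + (-9.8)^2) = sqrt(196.04) = 14.0014
z1+z2 = 14.9000 - 2.6000i
|z1+z2| = sqrt(228.77) = 15.1251
|z1|+|z2| = 8.7092 + 14.0014 = 22.7106

|z1+z2| = 15.1251 ≤ |z1|+|z2| = 22.7106 (verified)


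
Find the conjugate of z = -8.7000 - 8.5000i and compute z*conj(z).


z_bar = -8.7000 + 8.5000i
z*z_bar = (-8.7)^2 + (-8.5)^2 = 75.69 + 72.25 = 147.94

z_bar = -8.7000 + 8.5000i, z*z_bar = 147.94


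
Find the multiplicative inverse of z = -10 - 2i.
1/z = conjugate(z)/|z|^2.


|z|^2 = 100+4 = 104
1/z = (-10 + 2i)/104

1/z = -0.0962 + 0.0192i


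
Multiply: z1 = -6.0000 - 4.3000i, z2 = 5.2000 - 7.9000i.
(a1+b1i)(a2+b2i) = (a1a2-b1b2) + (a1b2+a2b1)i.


Real = -6*5.2 - (-4.3)*(-7.9) = -31.2 - 33.97 = -65.17
Imag = -6*(-7.9) + 5.2*(-4.3) = 47.4 - (22.36) = 25.04

-65.1700 + 25.0400i


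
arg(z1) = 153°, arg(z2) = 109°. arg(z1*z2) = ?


arg(z1*z2) = 153° + 109° = 262°
Normalized to (-180°, 180°]: -98°

-98°


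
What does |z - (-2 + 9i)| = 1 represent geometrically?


|z - z0| = r is a circle with center z0 and radius r.
Center = (-2, 9), radius = 1

Circle with center (-2, 9) and radius 1


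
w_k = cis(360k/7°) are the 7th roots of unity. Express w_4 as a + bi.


Angle = 360*4/7 = 205.7143°
a = cos(205.7143°) = -0.9010
b = sin(205.7143°) = -0.4339

-0.9010 - 0.4339i


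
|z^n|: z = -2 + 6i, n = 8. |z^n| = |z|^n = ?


|z| = sqrt(4+36) = sqrt(40) = 6.3246
|z^8| = |z|^8 = (sqrt(40))^8 = 40^4 = 2560000

|z^8| = 2560000


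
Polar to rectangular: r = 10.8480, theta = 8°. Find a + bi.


a = 10.8480*cos(8°) = 10.8480*0.99027 = 10.7424
b = 10.8480*sin(8°) = 10.8480*0.13917 = 1.5097

10.7424 + 1.5097i


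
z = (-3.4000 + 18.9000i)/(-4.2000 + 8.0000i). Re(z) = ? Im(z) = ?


Multiply by conjugate: (-3.4000 + 18.9000i)(-4.2000 - 8.0000i) / ((-4.2)^2 + 8^2)
Numerator real = -3.4*(-4.2) + 18.9*8 = 165.48
Numerator imag = 18.9*(-4.2) - (-3.4)*8 = -52.18
Denominator = 81.64
Re(z) = 165.48/81.64 = 2.0269
Im(z) = -52.18/81.64 = -0.6391

Re(z) = 2.0269, Im(z) = -0.6391


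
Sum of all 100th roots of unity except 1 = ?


With w = e^(2*pi*i/100), all 100 of the 100th roots of unity w^0 = 1, w, ..., w^(99) sum to 0: 1 + w + ... + w^(99) = (1 - w^100)/(1 - w) = 0 since w^100 = 1, w ≠ 1.
Removing the root 1: w + w^2 + ... + w^(99) = 0 - 1 = -1

Sum = -1


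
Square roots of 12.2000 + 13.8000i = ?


|z| = sqrt(148.84+190.44) = 18.4196
sqrt((|z|+a)/2) = sqrt((18.4196+12.2)/2) = sqrt(15.3098) = 3.9128
sqrt((|z|-a)/2) = sqrt((18.4196-12.2)/2) = sqrt(3.1098) = 1.7635

±(3.9128 + 1.7635i) i.e. 3.9128 + 1.7635i and -3.9128 - 1.7635i


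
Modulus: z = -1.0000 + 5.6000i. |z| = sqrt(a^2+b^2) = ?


|z| = sqrt((-1)^2 + 5.6^2) = sqrt(1 + 31.36) = sqrt(32.36) = 5.6886

|z| = 5.6886


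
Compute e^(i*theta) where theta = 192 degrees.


cos(192°) = -0.9781
sin(192°) = -0.2079

e^(i*192°) = -0.9781 - 0.2079i


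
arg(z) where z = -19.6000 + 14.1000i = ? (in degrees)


Re = -19.6, Im = 14.1
arg = atan2(14.1, -19.6) = 144.2692 degrees

arg(z) = 144.2692 degrees


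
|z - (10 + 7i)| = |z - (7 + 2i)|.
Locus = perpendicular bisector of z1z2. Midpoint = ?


Equal distances means the locus is the perpendicular bisector of z1 and z2.
Midpoint = ((10+7)/2, (7+2)/2) = (8.5000, 4.5000)

Perpendicular bisector through (8.5000, 4.5000)


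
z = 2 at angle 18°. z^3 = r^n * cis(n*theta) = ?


r^3 = 2^3 = 8
n*theta = 3*18° = 54° = 54° (mod 360)
a = 8*cos(54°) = 4.7023
b = 8*sin(54°) = 6.4721

8 cis(54°) = 4.7023 + 6.4721i


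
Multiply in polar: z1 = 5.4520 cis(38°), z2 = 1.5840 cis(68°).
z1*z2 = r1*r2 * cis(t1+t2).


r = 5.4520 * 1.5840 = 8.6360
theta = 38° + 68° = 106° = 106° (mod 360)

8.6360 cis(106°)


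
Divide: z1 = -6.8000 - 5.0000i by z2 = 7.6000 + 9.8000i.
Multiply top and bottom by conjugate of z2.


Conjugate of z2 = 7.6000 - 9.8000i
Numerator: (-6.8000 - 5.0000i)(7.6000 - 9.8000i) = -100.6800 + 28.6400i
Denominator: 7.6^2 + 9.8^2 = 153.8
Result = (-100.6800 + 28.6400i)/153.8

-0.6546 + 0.1862i


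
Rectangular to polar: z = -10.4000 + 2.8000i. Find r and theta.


r = sqrt(108.16+7.84) = sqrt(116) = 10.7703
theta = atan2(2.8, -10.4) = 164.9315 degrees

r = 10.7703, theta = 164.9315 degrees


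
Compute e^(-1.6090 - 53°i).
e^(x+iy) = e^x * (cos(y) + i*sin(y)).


e^-1.6090 = 0.2001
cos(-53°) = 0.6018
sin(-53°) = -0.7986
Real = 0.2001*0.6018 = 0.1204
Imag = 0.2001*(-0.7986) = -0.1598

0.1204 - 0.1598i


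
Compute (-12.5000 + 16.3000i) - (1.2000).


Real: -12.5 - 1.2 = -13.7
Imag: 16.3 - 0 = 16.3

-13.7000 + 16.3000i


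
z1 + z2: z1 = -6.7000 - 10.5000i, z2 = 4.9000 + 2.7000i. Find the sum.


Real: -6.7 + 4.9 = -1.8
Imag: -10.5 + 2.7 = -7.8

-1.8000 - 7.8000i


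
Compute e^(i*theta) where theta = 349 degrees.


cos(349°) = 0.9816
sin(349°) = -0.1908

e^(i*349°) = 0.9816 - 0.1908i


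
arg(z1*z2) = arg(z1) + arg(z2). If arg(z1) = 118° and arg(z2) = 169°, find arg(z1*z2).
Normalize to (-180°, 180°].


arg(z1*z2) = 118° + 169° = 287°
Normalized to (-180°, 180°]: -73°

-73°


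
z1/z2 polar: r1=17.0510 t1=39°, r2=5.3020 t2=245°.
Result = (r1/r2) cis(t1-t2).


r = 17.0510 / 5.3020 = 3.2160
theta = 39° - 245° = -206° = 154° (mod 360)

3.2160 cis(154°)


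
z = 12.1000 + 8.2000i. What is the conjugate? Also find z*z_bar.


z_bar = 12.1000 - 8.2000i
z*z_bar = 12.1^2 + 8.2^2 = 146.41 + 67.24 = 213.65

z_bar = 12.1000 - 8.2000i, z*z_bar = 213.65


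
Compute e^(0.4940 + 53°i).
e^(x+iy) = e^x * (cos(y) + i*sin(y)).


e^0.4940 = 1.6389
cos(53°) = 0.6018
sin(53°) = 0.79864
Real = 1.6389*0.6018 = 0.9863
Imag = 1.6389*0.79864 = 1.3089

0.9863 + 1.3089i


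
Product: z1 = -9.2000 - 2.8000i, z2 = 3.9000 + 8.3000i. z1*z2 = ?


Real = -9.2*3.9 - (-2.8)*8.3 = -35.88 - (-23.24) = -12.64
Imag = -9.2*8.3 + 3.9*(-2.8) = -76.36 - (10.92) = -87.28

-12.6400 - 87.2800i
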